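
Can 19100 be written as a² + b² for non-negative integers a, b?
Not possible

Factorization: 19100 = 2^2 × 5^2 × 191
By Fermat: n is sum of two squares iff every prime p ≡ 3 (mod 4) appears to even power.
Prime(s) ≡ 3 (mod 4) with odd exponent: [(191, 1)]
Therefore 19100 cannot be expressed as a² + b².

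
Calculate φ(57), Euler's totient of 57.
36

57 = 3 × 19
φ(n) = n × ∏(1 - 1/p) for each prime p dividing n
φ(57) = 57 × (1 - 1/3) × (1 - 1/19) = 36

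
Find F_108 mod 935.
901

Matrix identity: Q^n = [[F_(n+1), F_n], [F_n, F_(n-1)]] with Q = [[1,1],[1,0]].
n = 108 = 1101100₂. Square-and-multiply, entries mod 935:
Q^1 = [[1,1],[1,0]]
Q^3 = (Q^1)²·Q = [[3,2],[2,1]]
Q^6 = (Q^3)² = [[13,8],[8,5]]
Q^13 = (Q^6)²·Q = [[377,233],[233,144]]
Q^27 = (Q^13)²·Q = [[846,68],[68,778]]
Q^54 = (Q^27)² = [[390,102],[102,288]]
Q^108 = (Q^54)² = [[749,901],[901,783]]
F_108 mod 935 = Q^108[0][1] = 901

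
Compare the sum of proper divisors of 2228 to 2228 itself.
deficient

Proper divisors of 2228: sum = 1 + 2 + 4 + 557 + 1114 = 1678
Since 1678 < 2228, 2228 is deficient.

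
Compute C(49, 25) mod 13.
0

Using Lucas' theorem:
Write n=49 and k=25 in base 13:
n in base 13: [3, 10]
k in base 13: [1, 12]
C(49,25) mod 13 = ∏ C(n_i, k_i) mod 13
Digit binomials (mod 13): C(3,1) = 3; C(10,12) = 0 (k_i > n_i)
Product: 3 × 0 = 0 ≡ 0 (mod 13)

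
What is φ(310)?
120

310 = 2 × 5 × 31
φ(n) = n × ∏(1 - 1/p) for each prime p dividing n
φ(310) = 310 × (1 - 1/2) × (1 - 1/5) × (1 - 1/31) = 120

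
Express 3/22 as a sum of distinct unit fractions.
1/8 + 1/88

Greedy algorithm:
3/22: ceiling(22/3) = 8, use 1/8
1/88: ceiling(88/1) = 88, use 1/88
Result: 3/22 = 1/8 + 1/88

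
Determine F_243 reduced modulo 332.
298

Matrix identity: Q^n = [[F_(n+1), F_n], [F_n, F_(n-1)]] with Q = [[1,1],[1,0]].
n = 243 = 11110011₂. Square-and-multiply, entries mod 332:
Q^1 = [[1,1],[1,0]]
Q^3 = (Q^1)²·Q = [[3,2],[2,1]]
Q^7 = (Q^3)²·Q = [[21,13],[13,8]]
Q^15 = (Q^7)²·Q = [[323,278],[278,45]]
Q^30 = (Q^15)² = [[9,48],[48,293]]
Q^60 = (Q^30)² = [[61,220],[220,173]]
Q^121 = (Q^60)²·Q = [[17,329],[329,20]]
Q^243 = (Q^121)²·Q = [[187,298],[298,221]]
F_243 mod 332 = Q^243[0][1] = 298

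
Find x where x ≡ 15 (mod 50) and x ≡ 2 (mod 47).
1365

Using Chinese Remainder Theorem:
M = 50 × 47 = 2350
M1 = 47, M2 = 50
y1 = 47^(-1) mod 50 = 33
y2 = 50^(-1) mod 47 = 16
x = (15×47×33 + 2×50×16) mod 2350 = 1365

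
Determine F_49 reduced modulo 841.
13

Matrix identity: Q^n = [[F_(n+1), F_n], [F_n, F_(n-1)]] with Q = [[1,1],[1,0]].
n = 49 = 110001₂. Square-and-multiply, entries mod 841:
Q^1 = [[1,1],[1,0]]
Q^3 = (Q^1)²·Q = [[3,2],[2,1]]
Q^6 = (Q^3)² = [[13,8],[8,5]]
Q^12 = (Q^6)² = [[233,144],[144,89]]
Q^24 = (Q^12)² = [[176,113],[113,63]]
Q^49 = (Q^24)²·Q = [[108,13],[13,95]]
F_49 mod 841 = Q^49[0][1] = 13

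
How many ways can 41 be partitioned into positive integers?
44583

p(n) counts ways to write n as a sum of positive integers (order ignored).
Euler's pentagonal recurrence: p(k) = p(k-1) + p(k-2) - p(k-5) - p(k-7) + p(k-12) + p(k-15) - ... (offsets j(3j∓1)/2, signs ++--, p(0)=1, p(<0)=0).
DP table for k = 0..40: p(0)=1, p(1)=1, p(2)=2, p(3)=3, p(4)=5, p(5)=7, p(6)=11, p(7)=15, p(8)=22, p(9)=30, p(10)=42, p(11)=56, p(12)=77, p(13)=101, p(14)=135, p(15)=176, p(16)=231, p(17)=297, p(18)=385, p(19)=490, p(20)=627, p(21)=792, p(22)=1002, p(23)=1255, p(24)=1575, p(25)=1958, p(26)=2436, p(27)=3010, p(28)=3718, p(29)=4565, p(30)=5604, p(31)=6842, p(32)=8349, p(33)=10143, p(34)=12310, p(35)=14883, p(36)=17977, p(37)=21637, p(38)=26015, p(39)=31185, p(40)=37338.
Final step: p(41) = p(40) + p(39) - p(36) - p(34) + p(29) + p(26) - p(19) - p(15) + p(6) + p(1)
= 37338 + 31185 - 17977 - 12310 + 4565 + 2436 - 490 - 176 + 11 + 1
= 44583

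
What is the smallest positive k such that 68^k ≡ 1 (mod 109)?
12

109 is prime, so ord(68) divides φ(109) = 108.
Divisors of 108: 1, 2, 3, 4, 6, 9, 12, 18, 27, 36, 54, 108.
Repeated squaring: 68^1 ≡ 68, 68^2 ≡ 46, 68^4 ≡ 45, 68^8 ≡ 63, 68^16 ≡ 45, 68^32 ≡ 63, 68^64 ≡ 45 (mod 109).
Test 68^d mod 109 for each divisor d in increasing order:
68^1 ≡ 68
68^2 ≡ 46
68^3 = 68^2·68^1 ≡ 76
68^4 ≡ 45
68^6 = 68^4·68^2 ≡ 108
68^9 = 68^8·68^1 ≡ 33
68^12 = 68^8·68^4 ≡ 1  ← first divisor giving 1
The order is 12.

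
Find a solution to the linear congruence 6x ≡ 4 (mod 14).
x ≡ 3 (mod 7)

gcd(6, 14) = 2, which divides 4, so solutions exist.
Divide through by 2: 3x ≡ 2 (mod 7).
Find 3^(-1) mod 7 by the extended Euclidean algorithm:
7 = 2 × 3 + 1  ⟹  1 = (1)·7 + (-2)·3
So (-2)·3 ≡ 1 (mod 7), i.e. 3^(-1) ≡ -2 ≡ 5 (mod 7).
x ≡ 5 × 2 = 10 ≡ 3 (mod 7).
Check: 6 × 3 = 18 ≡ 4 (mod 14).
x ≡ 3 (mod 7), giving 2 solutions mod 14.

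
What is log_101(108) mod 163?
149

Baby-step giant-step with step n = ⌈√163⌉ = 13.
Baby steps 101^j mod 163 (j:value) for j=0..12: 0:1, 1:101, 2:95, 3:141, 4:60, 5:29, 6:158, 7:147, 8:14, 9:110, 10:26, 11:18, 12:25.
Giant-step multiplier: 101^(-13) ≡ 101^(162-13) = 101^149 ≡ 108 (mod 163).
Giant steps γ_i = 108·108^i mod 163: γ_0=108, γ_1=91, γ_2=48, γ_3=131, γ_4=130, γ_5=22, γ_6=94, γ_7=46, γ_8=78, γ_9=111, γ_10=89, γ_11=158 (in table at j=6).
x = i·n + j = 11·13 + 6 = 149.
Check: 101^149 ≡ 108 (mod 163).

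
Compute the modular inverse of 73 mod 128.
121

gcd(73, 128) = 1, so the inverse exists.
Extended Euclidean algorithm on (128, 73):
128 = 1 × 73 + 55  ⟹  55 = (1)·128 + (-1)·73
73 = 1 × 55 + 18  ⟹  18 = (-1)·128 + (2)·73
55 = 3 × 18 + 1  ⟹  1 = (4)·128 + (-7)·73
So (-7)·73 ≡ 1 (mod 128), i.e. 73^(-1) ≡ -7 ≡ 121 (mod 128).
Check: 73 × 121 = 8833 ≡ 1 (mod 128)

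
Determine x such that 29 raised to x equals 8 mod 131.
23

Baby-step giant-step with step n = ⌈√131⌉ = 12.
Baby steps 29^j mod 131 (j:value) for j=0..11: 0:1, 1:29, 2:55, 3:23, 4:12, 5:86, 6:5, 7:14, 8:13, 9:115, 10:60, 11:37.
Giant-step multiplier: 29^(-12) ≡ 29^(130-12) = 29^118 ≡ 21 (mod 131).
Giant steps γ_i = 8·21^i mod 131: γ_0=8, γ_1=37 (in table at j=11).
x = i·n + j = 1·12 + 11 = 23.
Check: 29^23 ≡ 8 (mod 131).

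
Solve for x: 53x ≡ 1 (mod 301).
142

gcd(53, 301) = 1, so the inverse exists.
Extended Euclidean algorithm on (301, 53):
301 = 5 × 53 + 36  ⟹  36 = (1)·301 + (-5)·53
53 = 1 × 36 + 17  ⟹  17 = (-1)·301 + (6)·53
36 = 2 × 17 + 2  ⟹  2 = (3)·301 + (-17)·53
17 = 8 × 2 + 1  ⟹  1 = (-25)·301 + (142)·53
So (142)·53 ≡ 1 (mod 301), i.e. 53^(-1) ≡ 142 (mod 301).
Check: 53 × 142 = 7526 ≡ 1 (mod 301)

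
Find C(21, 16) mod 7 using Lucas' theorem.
0

Using Lucas' theorem:
Write n=21 and k=16 in base 7:
n in base 7: [3, 0]
k in base 7: [2, 2]
C(21,16) mod 7 = ∏ C(n_i, k_i) mod 7
Digit binomials (mod 7): C(3,2) = 3; C(0,2) = 0 (k_i > n_i)
Product: 3 × 0 = 0 ≡ 0 (mod 7)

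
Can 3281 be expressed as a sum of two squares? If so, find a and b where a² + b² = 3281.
16² + 55² (a=16, b=55)

Factorization: 3281 = 17 × 193
By Fermat: n is sum of two squares iff every prime p ≡ 3 (mod 4) appears to even power.
All primes ≡ 3 (mod 4) appear to even power.
Search a = 0, 1, 2, … for 3281 - a² a perfect square: first hit at a = 16: 3281 - 256 = 3025 = 55².
3281 = 16² + 55² = 256 + 3025 ✓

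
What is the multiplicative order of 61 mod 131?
5

131 is prime, so ord(61) divides φ(131) = 130.
Divisors of 130: 1, 2, 5, 10, 13, 26, 65, 130.
Repeated squaring: 61^1 ≡ 61, 61^2 ≡ 53, 61^4 ≡ 58, 61^8 ≡ 89, 61^16 ≡ 61, 61^32 ≡ 53, 61^64 ≡ 58, 61^128 ≡ 89 (mod 131).
Test 61^d mod 131 for each divisor d in increasing order:
61^1 ≡ 61
61^2 ≡ 53
61^5 = 61^4·61^1 ≡ 1  ← first divisor giving 1
The order is 5.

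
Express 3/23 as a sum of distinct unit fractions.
1/8 + 1/184

Greedy algorithm:
3/23: ceiling(23/3) = 8, use 1/8
1/184: ceiling(184/1) = 184, use 1/184
Result: 3/23 = 1/8 + 1/184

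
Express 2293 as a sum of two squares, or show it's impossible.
23² + 42² (a=23, b=42)

Factorization: 2293 = 2293
By Fermat: n is sum of two squares iff every prime p ≡ 3 (mod 4) appears to even power.
All primes ≡ 3 (mod 4) appear to even power.
Search a = 0, 1, 2, … for 2293 - a² a perfect square: first hit at a = 23: 2293 - 529 = 1764 = 42².
2293 = 23² + 42² = 529 + 1764 ✓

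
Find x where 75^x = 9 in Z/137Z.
118

Baby-step giant-step with step n = ⌈√137⌉ = 12.
Baby steps 75^j mod 137 (j:value) for j=0..11: 0:1, 1:75, 2:8, 3:52, 4:64, 5:5, 6:101, 7:40, 8:123, 9:46, 10:25, 11:94.
Giant-step multiplier: 75^(-12) ≡ 75^(136-12) = 75^124 ≡ 87 (mod 137).
Giant steps γ_i = 9·87^i mod 137: γ_0=9, γ_1=98, γ_2=32, γ_3=44, γ_4=129, γ_5=126, γ_6=2, γ_7=37, γ_8=68, γ_9=25 (in table at j=10).
x = i·n + j = 9·12 + 10 = 118.
Check: 75^118 ≡ 9 (mod 137).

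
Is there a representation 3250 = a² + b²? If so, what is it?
1² + 57² (a=1, b=57)

Factorization: 3250 = 2 × 5^3 × 13
By Fermat: n is sum of two squares iff every prime p ≡ 3 (mod 4) appears to even power.
All primes ≡ 3 (mod 4) appear to even power.
Search a = 0, 1, 2, … for 3250 - a² a perfect square: first hit at a = 1: 3250 - 1 = 3249 = 57².
3250 = 1² + 57² = 1 + 3249 ✓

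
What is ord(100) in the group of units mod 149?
74

149 is prime, so ord(100) divides φ(149) = 148.
Divisors of 148: 1, 2, 4, 37, 74, 148.
Repeated squaring: 100^1 ≡ 100, 100^2 ≡ 17, 100^4 ≡ 140, 100^8 ≡ 81, 100^16 ≡ 5, 100^32 ≡ 25, 100^64 ≡ 29, 100^128 ≡ 96 (mod 149).
Test 100^d mod 149 for each divisor d in increasing order:
100^1 ≡ 100
100^2 ≡ 17
100^4 ≡ 140
100^37 = 100^32·100^4·100^1 ≡ 148
100^74 = 100^64·100^8·100^2 ≡ 1  ← first divisor giving 1
The order is 74.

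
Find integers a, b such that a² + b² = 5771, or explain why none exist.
Not possible

Factorization: 5771 = 29 × 199
By Fermat: n is sum of two squares iff every prime p ≡ 3 (mod 4) appears to even power.
Prime(s) ≡ 3 (mod 4) with odd exponent: [(199, 1)]
Therefore 5771 cannot be expressed as a² + b².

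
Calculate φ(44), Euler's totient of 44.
20

44 = 2^2 × 11
φ(n) = n × ∏(1 - 1/p) for each prime p dividing n
φ(44) = 44 × (1 - 1/2) × (1 - 1/11) = 20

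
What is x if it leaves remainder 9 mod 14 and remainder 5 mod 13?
135

Using Chinese Remainder Theorem:
M = 14 × 13 = 182
M1 = 13, M2 = 14
y1 = 13^(-1) mod 14 = 13
y2 = 14^(-1) mod 13 = 1
x = (9×13×13 + 5×14×1) mod 182 = 135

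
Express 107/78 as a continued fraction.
[1; 2, 1, 2, 4, 2]

Euclidean algorithm steps:
107 = 1 × 78 + 29
78 = 2 × 29 + 20
29 = 1 × 20 + 9
20 = 2 × 9 + 2
9 = 4 × 2 + 1
2 = 2 × 1 + 0
Continued fraction: [1; 2, 1, 2, 4, 2]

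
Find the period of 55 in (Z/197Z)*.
98

197 is prime, so ord(55) divides φ(197) = 196.
Divisors of 196: 1, 2, 4, 7, 14, 28, 49, 98, 196.
Repeated squaring: 55^1 ≡ 55, 55^2 ≡ 70, 55^4 ≡ 172, 55^8 ≡ 34, 55^16 ≡ 171, 55^32 ≡ 85, 55^64 ≡ 133, 55^128 ≡ 156 (mod 197).
Test 55^d mod 197 for each divisor d in increasing order:
55^1 ≡ 55
55^2 ≡ 70
55^4 ≡ 172
55^7 = 55^4·55^2·55^1 ≡ 83
55^14 = 55^8·55^4·55^2 ≡ 191
55^28 = 55^16·55^8·55^4 ≡ 36
55^49 = 55^32·55^16·55^1 ≡ 196
55^98 = 55^64·55^32·55^2 ≡ 1  ← first divisor giving 1
The order is 98.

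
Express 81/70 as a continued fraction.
[1; 6, 2, 1, 3]

Euclidean algorithm steps:
81 = 1 × 70 + 11
70 = 6 × 11 + 4
11 = 2 × 4 + 3
4 = 1 × 3 + 1
3 = 3 × 1 + 0
Continued fraction: [1; 6, 2, 1, 3]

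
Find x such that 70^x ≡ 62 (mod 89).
73

Baby-step giant-step with step n = ⌈√89⌉ = 10.
Baby steps 70^j mod 89 (j:value) for j=0..9: 0:1, 1:70, 2:5, 3:83, 4:25, 5:59, 6:36, 7:28, 8:2, 9:51.
Giant-step multiplier: 70^(-10) ≡ 70^(88-10) = 70^78 ≡ 9 (mod 89).
Giant steps γ_i = 62·9^i mod 89: γ_0=62, γ_1=24, γ_2=38, γ_3=75, γ_4=52, γ_5=23, γ_6=29, γ_7=83 (in table at j=3).
x = i·n + j = 7·10 + 3 = 73.
Check: 70^73 ≡ 62 (mod 89).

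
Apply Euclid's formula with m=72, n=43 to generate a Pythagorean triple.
(3335, 6192, 7033)

Euclid's formula: a = m² - n², b = 2mn, c = m² + n²
m = 72, n = 43
a = 72² - 43² = 5184 - 1849 = 3335
b = 2 × 72 × 43 = 6192
c = 72² + 43² = 5184 + 1849 = 7033
Verification: 3335² + 6192² = 11122225 + 38340864 = 49463089 = 7033² ✓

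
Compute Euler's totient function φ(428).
212

428 = 2^2 × 107
φ(n) = n × ∏(1 - 1/p) for each prime p dividing n
φ(428) = 428 × (1 - 1/2) × (1 - 1/107) = 212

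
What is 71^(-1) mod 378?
197

gcd(71, 378) = 1, so the inverse exists.
Extended Euclidean algorithm on (378, 71):
378 = 5 × 71 + 23  ⟹  23 = (1)·378 + (-5)·71
71 = 3 × 23 + 2  ⟹  2 = (-3)·378 + (16)·71
23 = 11 × 2 + 1  ⟹  1 = (34)·378 + (-181)·71
So (-181)·71 ≡ 1 (mod 378), i.e. 71^(-1) ≡ -181 ≡ 197 (mod 378).
Check: 71 × 197 = 13987 ≡ 1 (mod 378)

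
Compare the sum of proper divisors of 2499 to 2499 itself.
deficient

Proper divisors of 2499: sum = 1 + 3 + 7 + 17 + 21 + 49 + 51 + 119 + 147 + 357 + 833 = 1605
Since 1605 < 2499, 2499 is deficient.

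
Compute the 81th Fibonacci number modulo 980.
386

Matrix identity: Q^n = [[F_(n+1), F_n], [F_n, F_(n-1)]] with Q = [[1,1],[1,0]].
n = 81 = 1010001₂. Square-and-multiply, entries mod 980:
Q^1 = [[1,1],[1,0]]
Q^2 = (Q^1)² = [[2,1],[1,1]]
Q^5 = (Q^2)²·Q = [[8,5],[5,3]]
Q^10 = (Q^5)² = [[89,55],[55,34]]
Q^20 = (Q^10)² = [[166,885],[885,261]]
Q^40 = (Q^20)² = [[321,595],[595,706]]
Q^81 = (Q^40)²·Q = [[911,386],[386,525]]
F_81 mod 980 = Q^81[0][1] = 386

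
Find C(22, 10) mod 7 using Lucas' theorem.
0

Using Lucas' theorem:
Write n=22 and k=10 in base 7:
n in base 7: [3, 1]
k in base 7: [1, 3]
C(22,10) mod 7 = ∏ C(n_i, k_i) mod 7
Digit binomials (mod 7): C(3,1) = 3; C(1,3) = 0 (k_i > n_i)
Product: 3 × 0 = 0 ≡ 0 (mod 7)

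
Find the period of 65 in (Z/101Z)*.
10

101 is prime, so ord(65) divides φ(101) = 100.
Divisors of 100: 1, 2, 4, 5, 10, 20, 25, 50, 100.
Repeated squaring: 65^1 ≡ 65, 65^2 ≡ 84, 65^4 ≡ 87, 65^8 ≡ 95, 65^16 ≡ 36, 65^32 ≡ 84, 65^64 ≡ 87 (mod 101).
Test 65^d mod 101 for each divisor d in increasing order:
65^1 ≡ 65
65^2 ≡ 84
65^4 ≡ 87
65^5 = 65^4·65^1 ≡ 100
65^10 = 65^8·65^2 ≡ 1  ← first divisor giving 1
The order is 10.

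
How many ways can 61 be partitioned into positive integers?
1121505

p(n) counts ways to write n as a sum of positive integers (order ignored).
Euler's pentagonal recurrence: p(k) = p(k-1) + p(k-2) - p(k-5) - p(k-7) + p(k-12) + p(k-15) - ... (offsets j(3j∓1)/2, signs ++--, p(0)=1, p(<0)=0).
DP table for k = 0..60: p(0)=1, p(1)=1, p(2)=2, p(3)=3, p(4)=5, p(5)=7, p(6)=11, p(7)=15, p(8)=22, p(9)=30, p(10)=42, p(11)=56, p(12)=77, p(13)=101, p(14)=135, p(15)=176, p(16)=231, p(17)=297, p(18)=385, p(19)=490, p(20)=627, p(21)=792, p(22)=1002, p(23)=1255, p(24)=1575, p(25)=1958, p(26)=2436, p(27)=3010, p(28)=3718, p(29)=4565, p(30)=5604, p(31)=6842, p(32)=8349, p(33)=10143, p(34)=12310, p(35)=14883, p(36)=17977, p(37)=21637, p(38)=26015, p(39)=31185, p(40)=37338, p(41)=44583, p(42)=53174, p(43)=63261, p(44)=75175, p(45)=89134, p(46)=105558, p(47)=124754, p(48)=147273, p(49)=173525, p(50)=204226, p(51)=239943, p(52)=281589, p(53)=329931, p(54)=386155, p(55)=451276, p(56)=526823, p(57)=614154, p(58)=715220, p(59)=831820, p(60)=966467.
Final step: p(61) = p(60) + p(59) - p(56) - p(54) + p(49) + p(46) - p(39) - p(35) + p(26) + p(21) - p(10) - p(4)
= 966467 + 831820 - 526823 - 386155 + 173525 + 105558 - 31185 - 14883 + 2436 + 792 - 42 - 5
= 1121505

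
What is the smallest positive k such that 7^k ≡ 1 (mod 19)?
3

19 is prime, so ord(7) divides φ(19) = 18.
Divisors of 18: 1, 2, 3, 6, 9, 18.
Repeated squaring: 7^1 ≡ 7, 7^2 ≡ 11, 7^4 ≡ 7, 7^8 ≡ 11, 7^16 ≡ 7 (mod 19).
Test 7^d mod 19 for each divisor d in increasing order:
7^1 ≡ 7
7^2 ≡ 11
7^3 = 7^2·7^1 ≡ 1  ← first divisor giving 1
The order is 3.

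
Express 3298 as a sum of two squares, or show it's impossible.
7² + 57² (a=7, b=57)

Factorization: 3298 = 2 × 17 × 97
By Fermat: n is sum of two squares iff every prime p ≡ 3 (mod 4) appears to even power.
All primes ≡ 3 (mod 4) appear to even power.
Search a = 0, 1, 2, … for 3298 - a² a perfect square: first hit at a = 7: 3298 - 49 = 3249 = 57².
3298 = 7² + 57² = 49 + 3249 ✓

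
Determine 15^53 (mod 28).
15

Repeated squaring. Binary of 53 = 110101.
15^1 ≡ 15 (mod 28); 15^2 ≡ 1 (mod 28); 15^4 ≡ 1 (mod 28); 15^8 ≡ 1 (mod 28); 15^16 ≡ 1 (mod 28); 15^32 ≡ 1 (mod 28)
15^53 = 15^1 × 15^4 × 15^16 × 15^32 ≡ 15 (mod 28)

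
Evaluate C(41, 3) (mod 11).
1

Using Lucas' theorem:
Write n=41 and k=3 in base 11:
n in base 11: [3, 8]
k in base 11: [0, 3]
C(41,3) mod 11 = ∏ C(n_i, k_i) mod 11
Digit binomials (mod 11): C(3,0) = 1; C(8,3) = 56 ≡ 1
Product: 1 × 1 = 1 ≡ 1 (mod 11)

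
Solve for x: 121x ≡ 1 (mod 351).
322

gcd(121, 351) = 1, so the inverse exists.
Extended Euclidean algorithm on (351, 121):
351 = 2 × 121 + 109  ⟹  109 = (1)·351 + (-2)·121
121 = 1 × 109 + 12  ⟹  12 = (-1)·351 + (3)·121
109 = 9 × 12 + 1  ⟹  1 = (10)·351 + (-29)·121
So (-29)·121 ≡ 1 (mod 351), i.e. 121^(-1) ≡ -29 ≡ 322 (mod 351).
Check: 121 × 322 = 38962 ≡ 1 (mod 351)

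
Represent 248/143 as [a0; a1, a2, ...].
[1; 1, 2, 1, 3, 4, 2]

Euclidean algorithm steps:
248 = 1 × 143 + 105
143 = 1 × 105 + 38
105 = 2 × 38 + 29
38 = 1 × 29 + 9
29 = 3 × 9 + 2
9 = 4 × 2 + 1
2 = 2 × 1 + 0
Continued fraction: [1; 1, 2, 1, 3, 4, 2]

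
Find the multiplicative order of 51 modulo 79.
39

79 is prime, so ord(51) divides φ(79) = 78.
Divisors of 78: 1, 2, 3, 6, 13, 26, 39, 78.
Repeated squaring: 51^1 ≡ 51, 51^2 ≡ 73, 51^4 ≡ 36, 51^8 ≡ 32, 51^16 ≡ 76, 51^32 ≡ 9, 51^64 ≡ 2 (mod 79).
Test 51^d mod 79 for each divisor d in increasing order:
51^1 ≡ 51
51^2 ≡ 73
51^3 = 51^2·51^1 ≡ 10
51^6 = 51^4·51^2 ≡ 21
51^13 = 51^8·51^4·51^1 ≡ 55
51^26 = 51^16·51^8·51^2 ≡ 23
51^39 = 51^32·51^4·51^2·51^1 ≡ 1  ← first divisor giving 1
The order is 39.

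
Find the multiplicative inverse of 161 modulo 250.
191

gcd(161, 250) = 1, so the inverse exists.
Extended Euclidean algorithm on (250, 161):
250 = 1 × 161 + 89  ⟹  89 = (1)·250 + (-1)·161
161 = 1 × 89 + 72  ⟹  72 = (-1)·250 + (2)·161
89 = 1 × 72 + 17  ⟹  17 = (2)·250 + (-3)·161
72 = 4 × 17 + 4  ⟹  4 = (-9)·250 + (14)·161
17 = 4 × 4 + 1  ⟹  1 = (38)·250 + (-59)·161
So (-59)·161 ≡ 1 (mod 250), i.e. 161^(-1) ≡ -59 ≡ 191 (mod 250).
Check: 161 × 191 = 30751 ≡ 1 (mod 250)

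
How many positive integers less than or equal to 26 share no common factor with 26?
12

26 = 2 × 13
φ(n) = n × ∏(1 - 1/p) for each prime p dividing n
φ(26) = 26 × (1 - 1/2) × (1 - 1/13) = 12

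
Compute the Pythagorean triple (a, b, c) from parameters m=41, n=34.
(525, 2788, 2837)

Euclid's formula: a = m² - n², b = 2mn, c = m² + n²
m = 41, n = 34
a = 41² - 34² = 1681 - 1156 = 525
b = 2 × 41 × 34 = 2788
c = 41² + 34² = 1681 + 1156 = 2837
Verification: 525² + 2788² = 275625 + 7772944 = 8048569 = 2837² ✓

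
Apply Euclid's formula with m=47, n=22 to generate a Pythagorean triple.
(1725, 2068, 2693)

Euclid's formula: a = m² - n², b = 2mn, c = m² + n²
m = 47, n = 22
a = 47² - 22² = 2209 - 484 = 1725
b = 2 × 47 × 22 = 2068
c = 47² + 22² = 2209 + 484 = 2693
Verification: 1725² + 2068² = 2975625 + 4276624 = 7252249 = 2693² ✓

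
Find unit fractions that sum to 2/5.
1/3 + 1/15

Greedy algorithm:
2/5: ceiling(5/2) = 3, use 1/3
1/15: ceiling(15/1) = 15, use 1/15
Result: 2/5 = 1/3 + 1/15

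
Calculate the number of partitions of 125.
3163127352

p(n) counts ways to write n as a sum of positive integers (order ignored).
Euler's pentagonal recurrence: p(k) = p(k-1) + p(k-2) - p(k-5) - p(k-7) + p(k-12) + p(k-15) - ... (offsets j(3j∓1)/2, signs ++--, p(0)=1, p(<0)=0).
DP table for k = 0..124: p(0)=1, p(1)=1, p(2)=2, p(3)=3, p(4)=5, p(5)=7, p(6)=11, p(7)=15, p(8)=22, p(9)=30, p(10)=42, p(11)=56, p(12)=77, p(13)=101, p(14)=135, p(15)=176, p(16)=231, p(17)=297, p(18)=385, p(19)=490, p(20)=627, p(21)=792, p(22)=1002, p(23)=1255, p(24)=1575, p(25)=1958, p(26)=2436, p(27)=3010, p(28)=3718, p(29)=4565, p(30)=5604, p(31)=6842, p(32)=8349, p(33)=10143, p(34)=12310, p(35)=14883, p(36)=17977, p(37)=21637, p(38)=26015, p(39)=31185, p(40)=37338, p(41)=44583, p(42)=53174, p(43)=63261, p(44)=75175, p(45)=89134, p(46)=105558, p(47)=124754, p(48)=147273, p(49)=173525, p(50)=204226, p(51)=239943, p(52)=281589, p(53)=329931, p(54)=386155, p(55)=451276, p(56)=526823, p(57)=614154, p(58)=715220, p(59)=831820, p(60)=966467, p(61)=1121505, p(62)=1300156, p(63)=1505499, p(64)=1741630, p(65)=2012558, p(66)=2323520, p(67)=2679689, p(68)=3087735, p(69)=3554345, p(70)=4087968, p(71)=4697205, p(72)=5392783, p(73)=6185689, p(74)=7089500, p(75)=8118264, p(76)=9289091, p(77)=10619863, p(78)=12132164, p(79)=13848650, p(80)=15796476, p(81)=18004327, p(82)=20506255, p(83)=23338469, p(84)=26543660, p(85)=30167357, p(86)=34262962, p(87)=38887673, p(88)=44108109, p(89)=49995925, p(90)=56634173, p(91)=64112359, p(92)=72533807, p(93)=82010177, p(94)=92669720, p(95)=104651419, p(96)=118114304, p(97)=133230930, p(98)=150198136, p(99)=169229875, p(100)=190569292, p(101)=214481126, p(102)=241265379, p(103)=271248950, p(104)=304801365, p(105)=342325709, p(106)=384276336, p(107)=431149389, p(108)=483502844, p(109)=541946240, p(110)=607163746, p(111)=679903203, p(112)=761002156, p(113)=851376628, p(114)=952050665, p(115)=1064144451, p(116)=1188908248, p(117)=1327710076, p(118)=1482074143, p(119)=1653668665, p(120)=1844349560, p(121)=2056148051, p(122)=2291320912, p(123)=2552338241, p(124)=2841940500.
Final step: p(125) = p(124) + p(123) - p(120) - p(118) + p(113) + p(110) - p(103) - p(99) + p(90) + p(85) - p(74) - p(68) + p(55) + p(48) - p(33) - p(25) + p(8)
= 2841940500 + 2552338241 - 1844349560 - 1482074143 + 851376628 + 607163746 - 271248950 - 169229875 + 56634173 + 30167357 - 7089500 - 3087735 + 451276 + 147273 - 10143 - 1958 + 22
= 3163127352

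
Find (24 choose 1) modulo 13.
11

Using Lucas' theorem:
Write n=24 and k=1 in base 13:
n in base 13: [1, 11]
k in base 13: [0, 1]
C(24,1) mod 13 = ∏ C(n_i, k_i) mod 13
Digit binomials (mod 13): C(1,0) = 1; C(11,1) = 11
Product: 1 × 11 = 11 ≡ 11 (mod 13)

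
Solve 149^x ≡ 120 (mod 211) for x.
188

Baby-step giant-step with step n = ⌈√211⌉ = 15.
Baby steps 149^j mod 211 (j:value) for j=0..14: 0:1, 1:149, 2:46, 3:102, 4:6, 5:50, 6:65, 7:190, 8:36, 9:89, 10:179, 11:85, 12:5, 13:112, 14:19.
Giant-step multiplier: 149^(-15) ≡ 149^(210-15) = 149^195 ≡ 12 (mod 211).
Giant steps γ_i = 120·12^i mod 211: γ_0=120, γ_1=174, γ_2=189, γ_3=158, γ_4=208, γ_5=175, γ_6=201, γ_7=91, γ_8=37, γ_9=22, γ_10=53, γ_11=3, γ_12=36 (in table at j=8).
x = i·n + j = 12·15 + 8 = 188.
Check: 149^188 ≡ 120 (mod 211).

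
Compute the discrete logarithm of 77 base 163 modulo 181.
19

Baby-step giant-step with step n = ⌈√181⌉ = 14.
Baby steps 163^j mod 181 (j:value) for j=0..13: 0:1, 1:163, 2:143, 3:141, 4:177, 5:72, 6:152, 7:160, 8:16, 9:74, 10:116, 11:84, 12:117, 13:66.
Giant-step multiplier: 163^(-14) ≡ 163^(180-14) = 163^166 ≡ 55 (mod 181).
Giant steps γ_i = 77·55^i mod 181: γ_0=77, γ_1=72 (in table at j=5).
x = i·n + j = 1·14 + 5 = 19.
Check: 163^19 ≡ 77 (mod 181).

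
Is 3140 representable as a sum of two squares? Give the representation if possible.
2² + 56² (a=2, b=56)

Factorization: 3140 = 2^2 × 5 × 157
By Fermat: n is sum of two squares iff every prime p ≡ 3 (mod 4) appears to even power.
All primes ≡ 3 (mod 4) appear to even power.
Search a = 0, 1, 2, … for 3140 - a² a perfect square: first hit at a = 2: 3140 - 4 = 3136 = 56².
3140 = 2² + 56² = 4 + 3136 ✓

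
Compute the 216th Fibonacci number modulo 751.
719

Matrix identity: Q^n = [[F_(n+1), F_n], [F_n, F_(n-1)]] with Q = [[1,1],[1,0]].
n = 216 = 11011000₂. Square-and-multiply, entries mod 751:
Q^1 = [[1,1],[1,0]]
Q^3 = (Q^1)²·Q = [[3,2],[2,1]]
Q^6 = (Q^3)² = [[13,8],[8,5]]
Q^13 = (Q^6)²·Q = [[377,233],[233,144]]
Q^27 = (Q^13)²·Q = [[138,407],[407,482]]
Q^54 = (Q^27)² = [[698,4],[4,694]]
Q^108 = (Q^54)² = [[572,311],[311,261]]
Q^216 = (Q^108)² = [[341,719],[719,373]]
F_216 mod 751 = Q^216[0][1] = 719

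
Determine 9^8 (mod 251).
221

Repeated squaring. Binary of 8 = 1000.
9^1 ≡ 9 (mod 251); 9^2 ≡ 81 (mod 251); 9^4 ≡ 35 (mod 251); 9^8 ≡ 221 (mod 251)
9^8 = 9^8 ≡ 221 (mod 251)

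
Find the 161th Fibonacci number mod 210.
1

Matrix identity: Q^n = [[F_(n+1), F_n], [F_n, F_(n-1)]] with Q = [[1,1],[1,0]].
n = 161 = 10100001₂. Square-and-multiply, entries mod 210:
Q^1 = [[1,1],[1,0]]
Q^2 = (Q^1)² = [[2,1],[1,1]]
Q^5 = (Q^2)²·Q = [[8,5],[5,3]]
Q^10 = (Q^5)² = [[89,55],[55,34]]
Q^20 = (Q^10)² = [[26,45],[45,191]]
Q^40 = (Q^20)² = [[181,105],[105,76]]
Q^80 = (Q^40)² = [[106,105],[105,1]]
Q^161 = (Q^80)²·Q = [[106,1],[1,105]]
F_161 mod 210 = Q^161[0][1] = 1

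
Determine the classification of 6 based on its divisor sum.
perfect

Proper divisors of 6: sum = 1 + 2 + 3 = 6
Since 6 = 6, 6 is perfect.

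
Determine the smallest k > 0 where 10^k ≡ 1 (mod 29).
28

29 is prime, so ord(10) divides φ(29) = 28.
Divisors of 28: 1, 2, 4, 7, 14, 28.
Repeated squaring: 10^1 ≡ 10, 10^2 ≡ 13, 10^4 ≡ 24, 10^8 ≡ 25, 10^16 ≡ 16 (mod 29).
Test 10^d mod 29 for each divisor d in increasing order:
10^1 ≡ 10
10^2 ≡ 13
10^4 ≡ 24
10^7 = 10^4·10^2·10^1 ≡ 17
10^14 = 10^8·10^4·10^2 ≡ 28
10^28 = 10^16·10^8·10^4 ≡ 1  ← first divisor giving 1
The order is 28.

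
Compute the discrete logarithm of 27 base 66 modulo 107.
98

Baby-step giant-step with step n = ⌈√107⌉ = 11.
Baby steps 66^j mod 107 (j:value) for j=0..10: 0:1, 1:66, 2:76, 3:94, 4:105, 5:82, 6:62, 7:26, 8:4, 9:50, 10:90.
Giant-step multiplier: 66^(-11) ≡ 66^(106-11) = 66^95 ≡ 72 (mod 107).
Giant steps γ_i = 27·72^i mod 107: γ_0=27, γ_1=18, γ_2=12, γ_3=8, γ_4=41, γ_5=63, γ_6=42, γ_7=28, γ_8=90 (in table at j=10).
x = i·n + j = 8·11 + 10 = 98.
Check: 66^98 ≡ 27 (mod 107).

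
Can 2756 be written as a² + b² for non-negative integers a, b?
16² + 50² (a=16, b=50)

Factorization: 2756 = 2^2 × 13 × 53
By Fermat: n is sum of two squares iff every prime p ≡ 3 (mod 4) appears to even power.
All primes ≡ 3 (mod 4) appear to even power.
Search a = 0, 1, 2, … for 2756 - a² a perfect square: first hit at a = 16: 2756 - 256 = 2500 = 50².
2756 = 16² + 50² = 256 + 2500 ✓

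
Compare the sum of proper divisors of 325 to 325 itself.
deficient

Proper divisors of 325: sum = 1 + 5 + 13 + 25 + 65 = 109
Since 109 < 325, 325 is deficient.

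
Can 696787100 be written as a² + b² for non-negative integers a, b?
Not possible

Factorization: 696787100 = 2^2 × 5^2 × 191^3
By Fermat: n is sum of two squares iff every prime p ≡ 3 (mod 4) appears to even power.
Prime(s) ≡ 3 (mod 4) with odd exponent: [(191, 3)]
Therefore 696787100 cannot be expressed as a² + b².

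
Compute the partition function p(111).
679903203

p(n) counts ways to write n as a sum of positive integers (order ignored).
Euler's pentagonal recurrence: p(k) = p(k-1) + p(k-2) - p(k-5) - p(k-7) + p(k-12) + p(k-15) - ... (offsets j(3j∓1)/2, signs ++--, p(0)=1, p(<0)=0).
DP table for k = 0..110: p(0)=1, p(1)=1, p(2)=2, p(3)=3, p(4)=5, p(5)=7, p(6)=11, p(7)=15, p(8)=22, p(9)=30, p(10)=42, p(11)=56, p(12)=77, p(13)=101, p(14)=135, p(15)=176, p(16)=231, p(17)=297, p(18)=385, p(19)=490, p(20)=627, p(21)=792, p(22)=1002, p(23)=1255, p(24)=1575, p(25)=1958, p(26)=2436, p(27)=3010, p(28)=3718, p(29)=4565, p(30)=5604, p(31)=6842, p(32)=8349, p(33)=10143, p(34)=12310, p(35)=14883, p(36)=17977, p(37)=21637, p(38)=26015, p(39)=31185, p(40)=37338, p(41)=44583, p(42)=53174, p(43)=63261, p(44)=75175, p(45)=89134, p(46)=105558, p(47)=124754, p(48)=147273, p(49)=173525, p(50)=204226, p(51)=239943, p(52)=281589, p(53)=329931, p(54)=386155, p(55)=451276, p(56)=526823, p(57)=614154, p(58)=715220, p(59)=831820, p(60)=966467, p(61)=1121505, p(62)=1300156, p(63)=1505499, p(64)=1741630, p(65)=2012558, p(66)=2323520, p(67)=2679689, p(68)=3087735, p(69)=3554345, p(70)=4087968, p(71)=4697205, p(72)=5392783, p(73)=6185689, p(74)=7089500, p(75)=8118264, p(76)=9289091, p(77)=10619863, p(78)=12132164, p(79)=13848650, p(80)=15796476, p(81)=18004327, p(82)=20506255, p(83)=23338469, p(84)=26543660, p(85)=30167357, p(86)=34262962, p(87)=38887673, p(88)=44108109, p(89)=49995925, p(90)=56634173, p(91)=64112359, p(92)=72533807, p(93)=82010177, p(94)=92669720, p(95)=104651419, p(96)=118114304, p(97)=133230930, p(98)=150198136, p(99)=169229875, p(100)=190569292, p(101)=214481126, p(102)=241265379, p(103)=271248950, p(104)=304801365, p(105)=342325709, p(106)=384276336, p(107)=431149389, p(108)=483502844, p(109)=541946240, p(110)=607163746.
Final step: p(111) = p(110) + p(109) - p(106) - p(104) + p(99) + p(96) - p(89) - p(85) + p(76) + p(71) - p(60) - p(54) + p(41) + p(34) - p(19) - p(11)
= 607163746 + 541946240 - 384276336 - 304801365 + 169229875 + 118114304 - 49995925 - 30167357 + 9289091 + 4697205 - 966467 - 386155 + 44583 + 12310 - 490 - 56
= 679903203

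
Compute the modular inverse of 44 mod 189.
116

gcd(44, 189) = 1, so the inverse exists.
Extended Euclidean algorithm on (189, 44):
189 = 4 × 44 + 13  ⟹  13 = (1)·189 + (-4)·44
44 = 3 × 13 + 5  ⟹  5 = (-3)·189 + (13)·44
13 = 2 × 5 + 3  ⟹  3 = (7)·189 + (-30)·44
5 = 1 × 3 + 2  ⟹  2 = (-10)·189 + (43)·44
3 = 1 × 2 + 1  ⟹  1 = (17)·189 + (-73)·44
So (-73)·44 ≡ 1 (mod 189), i.e. 44^(-1) ≡ -73 ≡ 116 (mod 189).
Check: 44 × 116 = 5104 ≡ 1 (mod 189)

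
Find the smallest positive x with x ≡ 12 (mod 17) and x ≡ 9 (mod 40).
369

Using Chinese Remainder Theorem:
M = 17 × 40 = 680
M1 = 40, M2 = 17
y1 = 40^(-1) mod 17 = 3
y2 = 17^(-1) mod 40 = 33
x = (12×40×3 + 9×17×33) mod 680 = 369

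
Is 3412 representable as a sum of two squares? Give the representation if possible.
36² + 46² (a=36, b=46)

Factorization: 3412 = 2^2 × 853
By Fermat: n is sum of two squares iff every prime p ≡ 3 (mod 4) appears to even power.
All primes ≡ 3 (mod 4) appear to even power.
Search a = 0, 1, 2, … for 3412 - a² a perfect square: first hit at a = 36: 3412 - 1296 = 2116 = 46².
3412 = 36² + 46² = 1296 + 2116 ✓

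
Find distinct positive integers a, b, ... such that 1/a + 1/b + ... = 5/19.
1/4 + 1/76

Greedy algorithm:
5/19: ceiling(19/5) = 4, use 1/4
1/76: ceiling(76/1) = 76, use 1/76
Result: 5/19 = 1/4 + 1/76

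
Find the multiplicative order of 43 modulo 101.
50

101 is prime, so ord(43) divides φ(101) = 100.
Divisors of 100: 1, 2, 4, 5, 10, 20, 25, 50, 100.
Repeated squaring: 43^1 ≡ 43, 43^2 ≡ 31, 43^4 ≡ 52, 43^8 ≡ 78, 43^16 ≡ 24, 43^32 ≡ 71, 43^64 ≡ 92 (mod 101).
Test 43^d mod 101 for each divisor d in increasing order:
43^1 ≡ 43
43^2 ≡ 31
43^4 ≡ 52
43^5 = 43^4·43^1 ≡ 14
43^10 = 43^8·43^2 ≡ 95
43^20 = 43^16·43^4 ≡ 36
43^25 = 43^16·43^8·43^1 ≡ 100
43^50 = 43^32·43^16·43^2 ≡ 1  ← first divisor giving 1
The order is 50.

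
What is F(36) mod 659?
48

Matrix identity: Q^n = [[F_(n+1), F_n], [F_n, F_(n-1)]] with Q = [[1,1],[1,0]].
n = 36 = 100100₂. Square-and-multiply, entries mod 659:
Q^1 = [[1,1],[1,0]]
Q^2 = (Q^1)² = [[2,1],[1,1]]
Q^4 = (Q^2)² = [[5,3],[3,2]]
Q^9 = (Q^4)²·Q = [[55,34],[34,21]]
Q^18 = (Q^9)² = [[227,607],[607,279]]
Q^36 = (Q^18)² = [[195,48],[48,147]]
F_36 mod 659 = Q^36[0][1] = 48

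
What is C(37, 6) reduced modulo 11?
0

Using Lucas' theorem:
Write n=37 and k=6 in base 11:
n in base 11: [3, 4]
k in base 11: [0, 6]
C(37,6) mod 11 = ∏ C(n_i, k_i) mod 11
Digit binomials (mod 11): C(3,0) = 1; C(4,6) = 0 (k_i > n_i)
Product: 1 × 0 = 0 ≡ 0 (mod 11)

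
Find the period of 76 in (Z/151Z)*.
15

151 is prime, so ord(76) divides φ(151) = 150.
Divisors of 150: 1, 2, 3, 5, 6, 10, 15, 25, 30, 50, 75, 150.
Repeated squaring: 76^1 ≡ 76, 76^2 ≡ 38, 76^4 ≡ 85, 76^8 ≡ 128, 76^16 ≡ 76, 76^32 ≡ 38, 76^64 ≡ 85, 76^128 ≡ 128 (mod 151).
Test 76^d mod 151 for each divisor d in increasing order:
76^1 ≡ 76
76^2 ≡ 38
76^3 = 76^2·76^1 ≡ 19
76^5 = 76^4·76^1 ≡ 118
76^6 = 76^4·76^2 ≡ 59
76^10 = 76^8·76^2 ≡ 32
76^15 = 76^8·76^4·76^2·76^1 ≡ 1  ← first divisor giving 1
The order is 15.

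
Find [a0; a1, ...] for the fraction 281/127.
[2; 4, 1, 2, 2, 1, 2]

Euclidean algorithm steps:
281 = 2 × 127 + 27
127 = 4 × 27 + 19
27 = 1 × 19 + 8
19 = 2 × 8 + 3
8 = 2 × 3 + 2
3 = 1 × 2 + 1
2 = 2 × 1 + 0
Continued fraction: [2; 4, 1, 2, 2, 1, 2]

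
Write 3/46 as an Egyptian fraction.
1/16 + 1/368

Greedy algorithm:
3/46: ceiling(46/3) = 16, use 1/16
1/368: ceiling(368/1) = 368, use 1/368
Result: 3/46 = 1/16 + 1/368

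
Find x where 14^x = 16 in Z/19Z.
16

Baby-step giant-step with step n = ⌈√19⌉ = 5.
Baby steps 14^j mod 19 (j:value) for j=0..4: 0:1, 1:14, 2:6, 3:8, 4:17.
Giant-step multiplier: 14^(-5) ≡ 14^(18-5) = 14^13 ≡ 2 (mod 19).
Giant steps γ_i = 16·2^i mod 19: γ_0=16, γ_1=13, γ_2=7, γ_3=14 (in table at j=1).
x = i·n + j = 3·5 + 1 = 16.
Check: 14^16 ≡ 16 (mod 19).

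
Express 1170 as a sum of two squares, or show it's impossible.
9² + 33² (a=9, b=33)

Factorization: 1170 = 2 × 3^2 × 5 × 13
By Fermat: n is sum of two squares iff every prime p ≡ 3 (mod 4) appears to even power.
All primes ≡ 3 (mod 4) appear to even power.
Search a = 0, 1, 2, … for 1170 - a² a perfect square: first hit at a = 9: 1170 - 81 = 1089 = 33².
1170 = 9² + 33² = 81 + 1089 ✓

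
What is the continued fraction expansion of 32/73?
[0; 2, 3, 1, 1, 4]

Euclidean algorithm steps:
32 = 0 × 73 + 32
73 = 2 × 32 + 9
32 = 3 × 9 + 5
9 = 1 × 5 + 4
5 = 1 × 4 + 1
4 = 4 × 1 + 0
Continued fraction: [0; 2, 3, 1, 1, 4]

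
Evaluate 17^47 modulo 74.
69

Repeated squaring. Binary of 47 = 101111.
17^1 ≡ 17 (mod 74); 17^2 ≡ 67 (mod 74); 17^4 ≡ 49 (mod 74); 17^8 ≡ 33 (mod 74); 17^16 ≡ 53 (mod 74); 17^32 ≡ 71 (mod 74)
17^47 = 17^1 × 17^2 × 17^4 × 17^8 × 17^32 ≡ 69 (mod 74)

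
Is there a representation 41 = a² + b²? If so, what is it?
4² + 5² (a=4, b=5)

Factorization: 41 = 41
By Fermat: n is sum of two squares iff every prime p ≡ 3 (mod 4) appears to even power.
All primes ≡ 3 (mod 4) appear to even power.
Search a = 0, 1, 2, … for 41 - a² a perfect square: first hit at a = 4: 41 - 16 = 25 = 5².
41 = 4² + 5² = 16 + 25 ✓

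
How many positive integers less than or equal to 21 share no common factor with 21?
12

21 = 3 × 7
φ(n) = n × ∏(1 - 1/p) for each prime p dividing n
φ(21) = 21 × (1 - 1/3) × (1 - 1/7) = 12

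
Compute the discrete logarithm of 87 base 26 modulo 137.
92

Baby-step giant-step with step n = ⌈√137⌉ = 12.
Baby steps 26^j mod 137 (j:value) for j=0..11: 0:1, 1:26, 2:128, 3:40, 4:81, 5:51, 6:93, 7:89, 8:122, 9:21, 10:135, 11:85.
Giant-step multiplier: 26^(-12) ≡ 26^(136-12) = 26^124 ≡ 99 (mod 137).
Giant steps γ_i = 87·99^i mod 137: γ_0=87, γ_1=119, γ_2=136, γ_3=38, γ_4=63, γ_5=72, γ_6=4, γ_7=122 (in table at j=8).
x = i·n + j = 7·12 + 8 = 92.
Check: 26^92 ≡ 87 (mod 137).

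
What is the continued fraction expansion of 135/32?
[4; 4, 1, 1, 3]

Euclidean algorithm steps:
135 = 4 × 32 + 7
32 = 4 × 7 + 4
7 = 1 × 4 + 3
4 = 1 × 3 + 1
3 = 3 × 1 + 0
Continued fraction: [4; 4, 1, 1, 3]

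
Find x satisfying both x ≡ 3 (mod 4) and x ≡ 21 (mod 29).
79

Using Chinese Remainder Theorem:
M = 4 × 29 = 116
M1 = 29, M2 = 4
y1 = 29^(-1) mod 4 = 1
y2 = 4^(-1) mod 29 = 22
x = (3×29×1 + 21×4×22) mod 116 = 79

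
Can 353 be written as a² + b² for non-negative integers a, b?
8² + 17² (a=8, b=17)

Factorization: 353 = 353
By Fermat: n is sum of two squares iff every prime p ≡ 3 (mod 4) appears to even power.
All primes ≡ 3 (mod 4) appear to even power.
Search a = 0, 1, 2, … for 353 - a² a perfect square: first hit at a = 8: 353 - 64 = 289 = 17².
353 = 8² + 17² = 64 + 289 ✓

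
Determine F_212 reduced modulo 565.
369

Matrix identity: Q^n = [[F_(n+1), F_n], [F_n, F_(n-1)]] with Q = [[1,1],[1,0]].
n = 212 = 11010100₂. Square-and-multiply, entries mod 565:
Q^1 = [[1,1],[1,0]]
Q^3 = (Q^1)²·Q = [[3,2],[2,1]]
Q^6 = (Q^3)² = [[13,8],[8,5]]
Q^13 = (Q^6)²·Q = [[377,233],[233,144]]
Q^26 = (Q^13)² = [[363,483],[483,445]]
Q^53 = (Q^26)²·Q = [[482,68],[68,414]]
Q^106 = (Q^53)² = [[213,473],[473,305]]
Q^212 = (Q^106)² = [[158,369],[369,354]]
F_212 mod 565 = Q^212[0][1] = 369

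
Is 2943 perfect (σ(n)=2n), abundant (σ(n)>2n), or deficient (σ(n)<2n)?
deficient

Proper divisors of 2943: sum = 1 + 3 + 9 + 27 + 109 + 327 + 981 = 1457
Since 1457 < 2943, 2943 is deficient.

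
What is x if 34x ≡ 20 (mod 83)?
x ≡ 25 (mod 83)

gcd(34, 83) = 1, which divides 20, so solutions exist.
Find 34^(-1) mod 83 by the extended Euclidean algorithm:
83 = 2 × 34 + 15  ⟹  15 = (1)·83 + (-2)·34
34 = 2 × 15 + 4  ⟹  4 = (-2)·83 + (5)·34
15 = 3 × 4 + 3  ⟹  3 = (7)·83 + (-17)·34
4 = 1 × 3 + 1  ⟹  1 = (-9)·83 + (22)·34
So (22)·34 ≡ 1 (mod 83), i.e. 34^(-1) ≡ 22 (mod 83).
x ≡ 22 × 20 = 440 ≡ 25 (mod 83).
Check: 34 × 25 = 850 ≡ 20 (mod 83).
Unique solution: x ≡ 25 (mod 83)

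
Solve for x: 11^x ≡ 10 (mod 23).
15

Baby-step giant-step with step n = ⌈√23⌉ = 5.
Baby steps 11^j mod 23 (j:value) for j=0..4: 0:1, 1:11, 2:6, 3:20, 4:13.
Giant-step multiplier: 11^(-5) ≡ 11^(22-5) = 11^17 ≡ 14 (mod 23).
Giant steps γ_i = 10·14^i mod 23: γ_0=10, γ_1=2, γ_2=5, γ_3=1 (in table at j=0).
x = i·n + j = 3·5 + 0 = 15.
Check: 11^15 ≡ 10 (mod 23).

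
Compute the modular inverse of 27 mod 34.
29

gcd(27, 34) = 1, so the inverse exists.
Extended Euclidean algorithm on (34, 27):
34 = 1 × 27 + 7  ⟹  7 = (1)·34 + (-1)·27
27 = 3 × 7 + 6  ⟹  6 = (-3)·34 + (4)·27
7 = 1 × 6 + 1  ⟹  1 = (4)·34 + (-5)·27
So (-5)·27 ≡ 1 (mod 34), i.e. 27^(-1) ≡ -5 ≡ 29 (mod 34).
Check: 27 × 29 = 783 ≡ 1 (mod 34)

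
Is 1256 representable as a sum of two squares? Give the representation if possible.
10² + 34² (a=10, b=34)

Factorization: 1256 = 2^3 × 157
By Fermat: n is sum of two squares iff every prime p ≡ 3 (mod 4) appears to even power.
All primes ≡ 3 (mod 4) appear to even power.
Search a = 0, 1, 2, … for 1256 - a² a perfect square: first hit at a = 10: 1256 - 100 = 1156 = 34².
1256 = 10² + 34² = 100 + 1156 ✓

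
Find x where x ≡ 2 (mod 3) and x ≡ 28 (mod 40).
68

Using Chinese Remainder Theorem:
M = 3 × 40 = 120
M1 = 40, M2 = 3
y1 = 40^(-1) mod 3 = 1
y2 = 3^(-1) mod 40 = 27
x = (2×40×1 + 28×3×27) mod 120 = 68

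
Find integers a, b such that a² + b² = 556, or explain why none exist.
Not possible

Factorization: 556 = 2^2 × 139
By Fermat: n is sum of two squares iff every prime p ≡ 3 (mod 4) appears to even power.
Prime(s) ≡ 3 (mod 4) with odd exponent: [(139, 1)]
Therefore 556 cannot be expressed as a² + b².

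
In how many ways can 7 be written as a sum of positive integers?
15

p(n) counts ways to write n as a sum of positive integers (order ignored).
Examples: 7; 6 + 1; 5 + 2; 5 + 1 + 1; 4 + 3; ... (15 total)
p(7) = 15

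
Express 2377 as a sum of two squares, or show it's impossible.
21² + 44² (a=21, b=44)

Factorization: 2377 = 2377
By Fermat: n is sum of two squares iff every prime p ≡ 3 (mod 4) appears to even power.
All primes ≡ 3 (mod 4) appear to even power.
Search a = 0, 1, 2, … for 2377 - a² a perfect square: first hit at a = 21: 2377 - 441 = 1936 = 44².
2377 = 21² + 44² = 441 + 1936 ✓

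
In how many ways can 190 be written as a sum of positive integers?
1667727404093

p(n) counts ways to write n as a sum of positive integers (order ignored).
Euler's pentagonal recurrence: p(k) = p(k-1) + p(k-2) - p(k-5) - p(k-7) + p(k-12) + p(k-15) - ... (offsets j(3j∓1)/2, signs ++--, p(0)=1, p(<0)=0).
DP table for k = 0..189: p(0)=1, p(1)=1, p(2)=2, p(3)=3, p(4)=5, p(5)=7, p(6)=11, p(7)=15, p(8)=22, p(9)=30, p(10)=42, p(11)=56, p(12)=77, p(13)=101, p(14)=135, p(15)=176, p(16)=231, p(17)=297, p(18)=385, p(19)=490, p(20)=627, p(21)=792, p(22)=1002, p(23)=1255, p(24)=1575, p(25)=1958, p(26)=2436, p(27)=3010, p(28)=3718, p(29)=4565, p(30)=5604, p(31)=6842, p(32)=8349, p(33)=10143, p(34)=12310, p(35)=14883, p(36)=17977, p(37)=21637, p(38)=26015, p(39)=31185, p(40)=37338, p(41)=44583, p(42)=53174, p(43)=63261, p(44)=75175, p(45)=89134, p(46)=105558, p(47)=124754, p(48)=147273, p(49)=173525, p(50)=204226, p(51)=239943, p(52)=281589, p(53)=329931, p(54)=386155, p(55)=451276, p(56)=526823, p(57)=614154, p(58)=715220, p(59)=831820, p(60)=966467, p(61)=1121505, p(62)=1300156, p(63)=1505499, p(64)=1741630, p(65)=2012558, p(66)=2323520, p(67)=2679689, p(68)=3087735, p(69)=3554345, p(70)=4087968, p(71)=4697205, p(72)=5392783, p(73)=6185689, p(74)=7089500, p(75)=8118264, p(76)=9289091, p(77)=10619863, p(78)=12132164, p(79)=13848650, p(80)=15796476, p(81)=18004327, p(82)=20506255, p(83)=23338469, p(84)=26543660, p(85)=30167357, p(86)=34262962, p(87)=38887673, p(88)=44108109, p(89)=49995925, p(90)=56634173, p(91)=64112359, p(92)=72533807, p(93)=82010177, p(94)=92669720, p(95)=104651419, p(96)=118114304, p(97)=133230930, p(98)=150198136, p(99)=169229875, p(100)=190569292, p(101)=214481126, p(102)=241265379, p(103)=271248950, p(104)=304801365, p(105)=342325709, p(106)=384276336, p(107)=431149389, p(108)=483502844, p(109)=541946240, p(110)=607163746, p(111)=679903203, p(112)=761002156, p(113)=851376628, p(114)=952050665, p(115)=1064144451, p(116)=1188908248, p(117)=1327710076, p(118)=1482074143, p(119)=1653668665, p(120)=1844349560, p(121)=2056148051, p(122)=2291320912, p(123)=2552338241, p(124)=2841940500, p(125)=3163127352, p(126)=3519222692, p(127)=3913864295, p(128)=4351078600, p(129)=4835271870, p(130)=5371315400, p(131)=5964539504, p(132)=6620830889, p(133)=7346629512, p(134)=8149040695, p(135)=9035836076, p(136)=10015581680, p(137)=11097645016, p(138)=12292341831, p(139)=13610949895, p(140)=15065878135, p(141)=16670689208, p(142)=18440293320, p(143)=20390982757, p(144)=22540654445, p(145)=24908858009, p(146)=27517052599, p(147)=30388671978, p(148)=33549419497, p(149)=37027355200, p(150)=40853235313, p(151)=45060624582, p(152)=49686288421, p(153)=54770336324, p(154)=60356673280, p(155)=66493182097, p(156)=73232243759, p(157)=80630964769, p(158)=88751778802, p(159)=97662728555, p(160)=107438159466, p(161)=118159068427, p(162)=129913904637, p(163)=142798995930, p(164)=156919475295, p(165)=172389800255, p(166)=189334822579, p(167)=207890420102, p(168)=228204732751, p(169)=250438925115, p(170)=274768617130, p(171)=301384802048, p(172)=330495499613, p(173)=362326859895, p(174)=397125074750, p(175)=435157697830, p(176)=476715857290, p(177)=522115831195, p(178)=571701605655, p(179)=625846753120, p(180)=684957390936, p(181)=749474411781, p(182)=819876908323, p(183)=896684817527, p(184)=980462880430, p(185)=1071823774337, p(186)=1171432692373, p(187)=1280011042268, p(188)=1398341745571, p(189)=1527273599625.
Final step: p(190) = p(189) + p(188) - p(185) - p(183) + p(178) + p(175) - p(168) - p(164) + p(155) + p(150) - p(139) - p(133) + p(120) + p(113) - p(98) - p(90) + p(73) + p(64) - p(45) - p(35) + p(14) + p(3)
= 1527273599625 + 1398341745571 - 1071823774337 - 896684817527 + 571701605655 + 435157697830 - 228204732751 - 156919475295 + 66493182097 + 40853235313 - 13610949895 - 7346629512 + 1844349560 + 851376628 - 150198136 - 56634173 + 6185689 + 1741630 - 89134 - 14883 + 135 + 3
= 1667727404093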